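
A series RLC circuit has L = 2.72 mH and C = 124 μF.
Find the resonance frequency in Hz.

Step 1 — Resonance condition Im(Z)=0 gives ω₀ = 1/√(LC).
Step 2 — ω₀ = 1/√(0.00272·0.000124) = 1722 rad/s.
Step 3 — f₀ = ω₀/(2π) = 274 Hz.

f₀ = 274 Hz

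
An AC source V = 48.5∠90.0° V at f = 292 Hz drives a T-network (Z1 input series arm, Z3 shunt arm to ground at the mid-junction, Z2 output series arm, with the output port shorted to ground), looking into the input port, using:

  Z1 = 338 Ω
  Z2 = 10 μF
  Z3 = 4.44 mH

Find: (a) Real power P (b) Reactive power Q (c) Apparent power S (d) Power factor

Step 1 — Angular frequency: ω = 2π·f = 2π·292 = 1835 rad/s.
Step 2 — Component impedances:
  Z1: Z = R = 338 Ω
  Z2: Z = 1/(jωC) = -j/(ω·C) = 0 - j54.51 Ω
  Z3: Z = jωL = j·1835·0.00444 = 0 + j8.146 Ω
Step 3 — With the output port shorted to ground, the output series arm Z2 runs from the junction to ground; the shunt arm Z3 also runs from the junction to ground. They appear in parallel: Z3 || Z2 = 0 + j9.577 Ω.
Step 4 — Series with input arm Z1: Z_in = Z1 + (Z3 || Z2) = 338 + j9.577 Ω = 338.1∠1.6° Ω.
Step 5 — Source phasor: V = 48.5∠90.0° V = 0 + j48.5 V.
Step 6 — Current: I = V / Z = 0.004063 + j0.1434 A = 0.1434∠88.4° A.
Step 7 — Complex power: S = V·I* = 6.954 + j0.197 VA.
Step 8 — Real power: P = Re(S) = 6.954 W.
Step 9 — Reactive power: Q = Im(S) = 0.197 VAR.
Step 10 — Apparent power: |S| = 6.957 VA.
Step 11 — Power factor: PF = P/|S| = 0.9996 (lagging).

(a) P = 6.954 W  (b) Q = 0.197 VAR  (c) S = 6.957 VA  (d) PF = 0.9996 (lagging)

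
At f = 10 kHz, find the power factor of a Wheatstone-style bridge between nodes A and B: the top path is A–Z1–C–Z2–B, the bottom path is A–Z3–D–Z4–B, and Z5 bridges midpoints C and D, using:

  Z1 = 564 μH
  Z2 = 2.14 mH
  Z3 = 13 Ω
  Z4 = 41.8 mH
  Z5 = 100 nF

Step 1 — Angular frequency: ω = 2π·f = 2π·1e+04 = 6.283e+04 rad/s.
Step 2 — Component impedances:
  Z1: Z = jωL = j·6.283e+04·0.000564 = 0 + j35.44 Ω
  Z2: Z = jωL = j·6.283e+04·0.00214 = 0 + j134.5 Ω
  Z3: Z = R = 13 Ω
  Z4: Z = jωL = j·6.283e+04·0.0418 = 0 + j2626 Ω
  Z5: Z = 1/(jωC) = -j/(ω·C) = 0 - j159.2 Ω
Step 3 — Bridge requires nodal analysis (the Z5 bridge couples midpoints C and D, so the two paths cannot be reduced to a simple series/parallel combination). Setting node B to ground and injecting 1 A at node A, the 3-node admittance system at A, C, D solves to V_A = Z_AB = 0.5354 + j168.4 Ω = 168.4∠89.8° Ω.
Step 4 — Power factor: PF = cos(φ) = Re(Z)/|Z| = 0.5354/168.4 = 0.003179.
Step 5 — Type: Im(Z) = 168.4 ⇒ lagging (phase φ = 89.8°).

PF = 0.003179 (lagging, φ = 89.8°)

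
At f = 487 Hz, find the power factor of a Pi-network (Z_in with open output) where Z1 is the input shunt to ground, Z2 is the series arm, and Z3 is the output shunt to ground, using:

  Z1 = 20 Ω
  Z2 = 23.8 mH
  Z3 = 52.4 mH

Step 1 — Angular frequency: ω = 2π·f = 2π·487 = 3060 rad/s.
Step 2 — Component impedances:
  Z1: Z = R = 20 Ω
  Z2: Z = jωL = j·3060·0.0238 = 0 + j72.83 Ω
  Z3: Z = jωL = j·3060·0.0524 = 0 + j160.3 Ω
Step 3 — With open output, the series arm Z2 and the output shunt Z3 appear in series to ground: Z2 + Z3 = 0 + j233.2 Ω.
Step 4 — Parallel with input shunt Z1: Z_in = Z1 || (Z2 + Z3) = 19.85 + j1.703 Ω = 19.93∠4.9° Ω.
Step 5 — Power factor: PF = cos(φ) = Re(Z)/|Z| = 19.854/19.927 = 0.9963.
Step 6 — Type: Im(Z) = 1.703 ⇒ lagging (phase φ = 4.9°).

PF = 0.9963 (lagging, φ = 4.9°)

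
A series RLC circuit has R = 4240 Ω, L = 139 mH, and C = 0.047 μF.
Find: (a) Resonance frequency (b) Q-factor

Step 1 — Resonance condition Im(Z)=0 gives ω₀ = 1/√(LC).
Step 2 — ω₀ = 1/√(0.139·4.7e-08) = 1.237e+04 rad/s.
Step 3 — f₀ = ω₀/(2π) = 1969 Hz.
Step 4 — Series Q: Q = ω₀L/R = 1.237e+04·0.139/4240 = 0.4056.

(a) f₀ = 1969 Hz  (b) Q = 0.4056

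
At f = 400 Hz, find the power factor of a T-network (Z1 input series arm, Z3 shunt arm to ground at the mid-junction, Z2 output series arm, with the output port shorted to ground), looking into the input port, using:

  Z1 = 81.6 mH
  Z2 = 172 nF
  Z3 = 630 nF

Step 1 — Angular frequency: ω = 2π·f = 2π·400 = 2513 rad/s.
Step 2 — Component impedances:
  Z1: Z = jωL = j·2513·0.0816 = 0 + j205.1 Ω
  Z2: Z = 1/(jωC) = -j/(ω·C) = 0 - j2313 Ω
  Z3: Z = 1/(jωC) = -j/(ω·C) = 0 - j631.6 Ω
Step 3 — With the output port shorted to ground, the output series arm Z2 runs from the junction to ground; the shunt arm Z3 also runs from the junction to ground. They appear in parallel: Z3 || Z2 = 0 - j496.1 Ω.
Step 4 — Series with input arm Z1: Z_in = Z1 + (Z3 || Z2) = 0 - j291 Ω = 291∠-90.0° Ω.
Step 5 — Power factor: PF = cos(φ) = Re(Z)/|Z| = 0/291 = 0.
Step 6 — Type: Im(Z) = -291 ⇒ leading (phase φ = -90.0°).

PF = 0 (leading, φ = -90.0°)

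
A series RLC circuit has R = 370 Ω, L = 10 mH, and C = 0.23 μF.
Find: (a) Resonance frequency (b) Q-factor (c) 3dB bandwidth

Step 1 — Resonance: ω₀ = 1/√(LC) = 1/√(0.01·2.3e-07) = 2.085e+04 rad/s.
Step 2 — f₀ = ω₀/(2π) = 3319 Hz.
Step 3 — Series Q: Q = ω₀L/R = 2.085e+04·0.01/370 = 0.5636.
Step 4 — Bandwidth: Δω = ω₀/Q = 3.7e+04 rad/s; BW = Δω/(2π) = 5889 Hz.

(a) f₀ = 3319 Hz  (b) Q = 0.5636  (c) BW = 5889 Hz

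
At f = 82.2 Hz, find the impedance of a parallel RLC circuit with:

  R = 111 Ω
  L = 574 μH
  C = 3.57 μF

Step 1 — Angular frequency: ω = 2π·f = 2π·82.2 = 516.5 rad/s.
Step 2 — Component impedances:
  R: Z = R = 111 Ω
  L: Z = jωL = j·516.5·0.000574 = 0 + j0.2965 Ω
  C: Z = 1/(jωC) = -j/(ω·C) = 0 - j542.4 Ω
Step 3 — Parallel combination: 1/Z_total = 1/R + 1/L + 1/C; Z_total = 0.0007926 + j0.2966 Ω = 0.2966∠89.8° Ω.

Z = 0.0007926 + j0.2966 Ω = 0.2966∠89.8° Ω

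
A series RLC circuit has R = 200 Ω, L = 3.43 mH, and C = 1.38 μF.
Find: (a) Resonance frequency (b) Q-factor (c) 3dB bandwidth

Step 1 — Resonance: ω₀ = 1/√(LC) = 1/√(0.00343·1.38e-06) = 1.453e+04 rad/s.
Step 2 — f₀ = ω₀/(2π) = 2313 Hz.
Step 3 — Series Q: Q = ω₀L/R = 1.453e+04·0.00343/200 = 0.2493.
Step 4 — Bandwidth: Δω = ω₀/Q = 5.831e+04 rad/s; BW = Δω/(2π) = 9280 Hz.

(a) f₀ = 2313 Hz  (b) Q = 0.2493  (c) BW = 9280 Hz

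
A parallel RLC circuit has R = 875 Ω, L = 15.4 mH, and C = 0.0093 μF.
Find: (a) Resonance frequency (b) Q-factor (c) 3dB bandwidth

Step 1 — Resonance: ω₀ = 1/√(LC) = 1/√(0.0154·9.3e-09) = 8.356e+04 rad/s.
Step 2 — f₀ = ω₀/(2π) = 1.33e+04 Hz.
Step 3 — Parallel Q: Q = R/(ω₀L) = 875/(8.356e+04·0.0154) = 0.68.
Step 4 — Bandwidth: Δω = ω₀/Q = 1.229e+05 rad/s; BW = Δω/(2π) = 1.956e+04 Hz.

(a) f₀ = 1.33e+04 Hz  (b) Q = 0.68  (c) BW = 1.956e+04 Hz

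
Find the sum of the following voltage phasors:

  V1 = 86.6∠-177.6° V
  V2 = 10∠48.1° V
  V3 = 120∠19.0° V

Step 1 — Convert each phasor to rectangular form:
  V1 = 86.6·(cos(-177.6°) + j·sin(-177.6°)) = -86.52 - j3.626 V
  V2 = 10·(cos(48.1°) + j·sin(48.1°)) = 6.678 + j7.443 V
  V3 = 120·(cos(19.0°) + j·sin(19.0°)) = 113.5 + j39.07 V
Step 2 — Sum components: V_total = 33.62 + j42.88 V.
Step 3 — Convert to polar: |V_total| = 54.49 V, ∠V_total = 51.9°.

V_total = 54.49∠51.9° V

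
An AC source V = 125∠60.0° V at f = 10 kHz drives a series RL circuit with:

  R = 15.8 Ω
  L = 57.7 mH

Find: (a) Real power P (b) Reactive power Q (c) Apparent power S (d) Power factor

Step 1 — Angular frequency: ω = 2π·f = 2π·1e+04 = 6.283e+04 rad/s.
Step 2 — Component impedances:
  R: Z = R = 15.8 Ω
  L: Z = jωL = j·6.283e+04·0.0577 = 0 + j3625 Ω
Step 3 — Series combination: Z_total = R + L = 15.8 + j3625 Ω = 3625∠89.8° Ω.
Step 4 — Source phasor: V = 125∠60.0° V = 62.5 + j108.3 V.
Step 5 — Current: I = V / Z = 0.02993 - j0.01711 A = 0.03448∠-29.8° A.
Step 6 — Complex power: S = V·I* = 0.01878 + j4.31 VA.
Step 7 — Real power: P = Re(S) = 0.01878 W.
Step 8 — Reactive power: Q = Im(S) = 4.31 VAR.
Step 9 — Apparent power: |S| = 4.31 VA.
Step 10 — Power factor: PF = P/|S| = 0.004358 (lagging).

(a) P = 0.01878 W  (b) Q = 4.31 VAR  (c) S = 4.31 VA  (d) PF = 0.004358 (lagging)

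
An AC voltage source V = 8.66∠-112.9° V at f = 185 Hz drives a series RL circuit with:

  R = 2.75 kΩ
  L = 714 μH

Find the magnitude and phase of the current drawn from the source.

Step 1 — Angular frequency: ω = 2π·f = 2π·185 = 1162 rad/s.
Step 2 — Component impedances:
  R: Z = R = 2750 Ω
  L: Z = jωL = j·1162·0.000714 = 0 + j0.8299 Ω
Step 3 — Series combination: Z_total = R + L = 2750 + j0.8299 Ω = 2750∠0.0° Ω.
Step 4 — Source phasor: V = 8.66∠-112.9° V = -3.37 - j7.977 V.
Step 5 — Ohm's law: I = V / Z_total = (-3.37 - j7.977) / (2750 + j0.8299) = -0.001226 - j0.002901 A.
Step 6 — Convert to polar: |I| = 0.003149 A, ∠I = -112.9°.

I = 0.003149∠-112.9° A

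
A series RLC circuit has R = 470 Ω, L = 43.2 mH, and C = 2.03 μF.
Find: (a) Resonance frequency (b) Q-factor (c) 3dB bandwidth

Step 1 — Resonance: ω₀ = 1/√(LC) = 1/√(0.0432·2.03e-06) = 3377 rad/s.
Step 2 — f₀ = ω₀/(2π) = 537.4 Hz.
Step 3 — Series Q: Q = ω₀L/R = 3377·0.0432/470 = 0.3104.
Step 4 — Bandwidth: Δω = ω₀/Q = 1.088e+04 rad/s; BW = Δω/(2π) = 1732 Hz.

(a) f₀ = 537.4 Hz  (b) Q = 0.3104  (c) BW = 1732 Hz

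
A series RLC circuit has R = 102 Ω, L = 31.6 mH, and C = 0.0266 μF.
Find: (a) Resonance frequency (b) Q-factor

Step 1 — Resonance condition Im(Z)=0 gives ω₀ = 1/√(LC).
Step 2 — ω₀ = 1/√(0.0316·2.66e-08) = 3.449e+04 rad/s.
Step 3 — f₀ = ω₀/(2π) = 5490 Hz.
Step 4 — Series Q: Q = ω₀L/R = 3.449e+04·0.0316/102 = 10.69.

(a) f₀ = 5490 Hz  (b) Q = 10.69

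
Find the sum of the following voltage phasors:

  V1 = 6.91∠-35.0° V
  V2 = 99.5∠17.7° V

Step 1 — Convert each phasor to rectangular form:
  V1 = 6.91·(cos(-35.0°) + j·sin(-35.0°)) = 5.66 - j3.963 V
  V2 = 99.5·(cos(17.7°) + j·sin(17.7°)) = 94.79 + j30.25 V
Step 2 — Sum components: V_total = 100.5 + j26.29 V.
Step 3 — Convert to polar: |V_total| = 103.8 V, ∠V_total = 14.7°.

V_total = 103.8∠14.7° V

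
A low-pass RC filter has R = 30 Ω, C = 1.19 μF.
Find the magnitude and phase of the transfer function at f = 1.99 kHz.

Step 1 — Angular frequency: ω = 2π·1990 = 1.25e+04 rad/s.
Step 2 — Transfer function: H(jω) = 1/(1 + jωRC).
Step 3 — Denominator: 1 + jωRC = 1 + j·1.25e+04·30·1.19e-06 = 1 + j0.4464.
Step 4 — H = 0.8339 - j0.3722.
Step 5 — Magnitude: |H| = 0.9132 (-0.8 dB); phase: φ = -24.1°.

|H| = 0.9132 (-0.8 dB), φ = -24.1°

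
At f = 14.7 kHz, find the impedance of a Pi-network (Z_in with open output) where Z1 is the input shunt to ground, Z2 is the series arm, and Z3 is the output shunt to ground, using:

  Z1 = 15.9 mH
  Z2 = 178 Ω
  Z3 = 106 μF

Step 1 — Angular frequency: ω = 2π·f = 2π·1.47e+04 = 9.236e+04 rad/s.
Step 2 — Component impedances:
  Z1: Z = jωL = j·9.236e+04·0.0159 = 0 + j1469 Ω
  Z2: Z = R = 178 Ω
  Z3: Z = 1/(jωC) = -j/(ω·C) = 0 - j0.1021 Ω
Step 3 — With open output, the series arm Z2 and the output shunt Z3 appear in series to ground: Z2 + Z3 = 178 - j0.1021 Ω.
Step 4 — Parallel with input shunt Z1: Z_in = Z1 || (Z2 + Z3) = 175.4 + j21.16 Ω = 176.7∠6.9° Ω.

Z = 175.4 + j21.16 Ω = 176.7∠6.9° Ω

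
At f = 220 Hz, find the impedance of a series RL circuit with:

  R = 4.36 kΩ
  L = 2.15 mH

Step 1 — Angular frequency: ω = 2π·f = 2π·220 = 1382 rad/s.
Step 2 — Component impedances:
  R: Z = R = 4360 Ω
  L: Z = jωL = j·1382·0.00215 = 0 + j2.972 Ω
Step 3 — Series combination: Z_total = R + L = 4360 + j2.972 Ω = 4360∠0.0° Ω.

Z = 4360 + j2.972 Ω = 4360∠0.0° Ω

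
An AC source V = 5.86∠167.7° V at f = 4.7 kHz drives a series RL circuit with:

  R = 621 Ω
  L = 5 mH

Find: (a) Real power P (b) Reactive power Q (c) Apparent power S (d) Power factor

Step 1 — Angular frequency: ω = 2π·f = 2π·4700 = 2.953e+04 rad/s.
Step 2 — Component impedances:
  R: Z = R = 621 Ω
  L: Z = jωL = j·2.953e+04·0.005 = 0 + j147.7 Ω
Step 3 — Series combination: Z_total = R + L = 621 + j147.7 Ω = 638.3∠13.4° Ω.
Step 4 — Source phasor: V = 5.86∠167.7° V = -5.725 + j1.248 V.
Step 5 — Current: I = V / Z = -0.008274 + j0.003978 A = 0.00918∠154.3° A.
Step 6 — Complex power: S = V·I* = 0.05234 + j0.01244 VA.
Step 7 — Real power: P = Re(S) = 0.05234 W.
Step 8 — Reactive power: Q = Im(S) = 0.01244 VAR.
Step 9 — Apparent power: |S| = 0.0538 VA.
Step 10 — Power factor: PF = P/|S| = 0.9729 (lagging).

(a) P = 0.05234 W  (b) Q = 0.01244 VAR  (c) S = 0.0538 VA  (d) PF = 0.9729 (lagging)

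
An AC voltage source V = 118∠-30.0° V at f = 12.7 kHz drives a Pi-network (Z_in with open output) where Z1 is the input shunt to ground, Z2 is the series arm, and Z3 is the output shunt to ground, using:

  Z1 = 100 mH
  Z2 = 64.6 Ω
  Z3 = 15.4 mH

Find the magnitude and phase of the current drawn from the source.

Step 1 — Angular frequency: ω = 2π·f = 2π·1.27e+04 = 7.98e+04 rad/s.
Step 2 — Component impedances:
  Z1: Z = jωL = j·7.98e+04·0.1 = 0 + j7980 Ω
  Z2: Z = R = 64.6 Ω
  Z3: Z = jωL = j·7.98e+04·0.0154 = 0 + j1229 Ω
Step 3 — With open output, the series arm Z2 and the output shunt Z3 appear in series to ground: Z2 + Z3 = 64.6 + j1229 Ω.
Step 4 — Parallel with input shunt Z1: Z_in = Z1 || (Z2 + Z3) = 48.51 + j1065 Ω = 1066∠87.4° Ω.
Step 5 — Source phasor: V = 118∠-30.0° V = 102.2 - j59 V.
Step 6 — Ohm's law: I = V / Z_total = (102.2 - j59) / (48.51 + j1065) = -0.05091 - j0.09825 A.
Step 7 — Convert to polar: |I| = 0.1107 A, ∠I = -117.4°.

I = 0.1107∠-117.4° A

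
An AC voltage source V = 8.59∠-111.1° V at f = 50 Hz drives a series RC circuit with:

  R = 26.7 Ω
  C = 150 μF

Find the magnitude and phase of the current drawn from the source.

Step 1 — Angular frequency: ω = 2π·f = 2π·50 = 314.2 rad/s.
Step 2 — Component impedances:
  R: Z = R = 26.7 Ω
  C: Z = 1/(jωC) = -j/(ω·C) = 0 - j21.22 Ω
Step 3 — Series combination: Z_total = R + C = 26.7 - j21.22 Ω = 34.11∠-38.5° Ω.
Step 4 — Source phasor: V = 8.59∠-111.1° V = -3.092 - j8.014 V.
Step 5 — Ohm's law: I = V / Z_total = (-3.092 - j8.014) / (26.7 - j21.22) = 0.07522 - j0.2404 A.
Step 6 — Convert to polar: |I| = 0.2519 A, ∠I = -72.6°.

I = 0.2519∠-72.6° A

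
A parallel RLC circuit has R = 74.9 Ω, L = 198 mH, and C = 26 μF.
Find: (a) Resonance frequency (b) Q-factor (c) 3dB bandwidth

Step 1 — Resonance: ω₀ = 1/√(LC) = 1/√(0.198·2.6e-05) = 440.7 rad/s.
Step 2 — f₀ = ω₀/(2π) = 70.15 Hz.
Step 3 — Parallel Q: Q = R/(ω₀L) = 74.9/(440.7·0.198) = 0.8583.
Step 4 — Bandwidth: Δω = ω₀/Q = 513.5 rad/s; BW = Δω/(2π) = 81.73 Hz.

(a) f₀ = 70.15 Hz  (b) Q = 0.8583  (c) BW = 81.73 Hz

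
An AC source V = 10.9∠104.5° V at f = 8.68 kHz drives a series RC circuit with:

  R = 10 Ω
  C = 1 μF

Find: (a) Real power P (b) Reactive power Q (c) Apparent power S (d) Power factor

Step 1 — Angular frequency: ω = 2π·f = 2π·8680 = 5.454e+04 rad/s.
Step 2 — Component impedances:
  R: Z = R = 10 Ω
  C: Z = 1/(jωC) = -j/(ω·C) = 0 - j18.34 Ω
Step 3 — Series combination: Z_total = R + C = 10 - j18.34 Ω = 20.89∠-61.4° Ω.
Step 4 — Source phasor: V = 10.9∠104.5° V = -2.729 + j10.55 V.
Step 5 — Current: I = V / Z = -0.5062 + j0.1272 A = 0.5219∠165.9° A.
Step 6 — Complex power: S = V·I* = 2.724 - j4.994 VA.
Step 7 — Real power: P = Re(S) = 2.724 W.
Step 8 — Reactive power: Q = Im(S) = -4.994 VAR.
Step 9 — Apparent power: |S| = 5.689 VA.
Step 10 — Power factor: PF = P/|S| = 0.4788 (leading).

(a) P = 2.724 W  (b) Q = -4.994 VAR  (c) S = 5.689 VA  (d) PF = 0.4788 (leading)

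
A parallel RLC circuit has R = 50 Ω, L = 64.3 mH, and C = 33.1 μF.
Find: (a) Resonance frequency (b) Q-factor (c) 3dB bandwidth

Step 1 — Resonance: ω₀ = 1/√(LC) = 1/√(0.0643·3.31e-05) = 685.5 rad/s.
Step 2 — f₀ = ω₀/(2π) = 109.1 Hz.
Step 3 — Parallel Q: Q = R/(ω₀L) = 50/(685.5·0.0643) = 1.134.
Step 4 — Bandwidth: Δω = ω₀/Q = 604.2 rad/s; BW = Δω/(2π) = 96.17 Hz.

(a) f₀ = 109.1 Hz  (b) Q = 1.134  (c) BW = 96.17 Hz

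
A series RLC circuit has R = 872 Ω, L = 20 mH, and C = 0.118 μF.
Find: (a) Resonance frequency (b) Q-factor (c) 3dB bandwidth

Step 1 — Resonance: ω₀ = 1/√(LC) = 1/√(0.02·1.18e-07) = 2.058e+04 rad/s.
Step 2 — f₀ = ω₀/(2π) = 3276 Hz.
Step 3 — Series Q: Q = ω₀L/R = 2.058e+04·0.02/872 = 0.4721.
Step 4 — Bandwidth: Δω = ω₀/Q = 4.36e+04 rad/s; BW = Δω/(2π) = 6939 Hz.

(a) f₀ = 3276 Hz  (b) Q = 0.4721  (c) BW = 6939 Hz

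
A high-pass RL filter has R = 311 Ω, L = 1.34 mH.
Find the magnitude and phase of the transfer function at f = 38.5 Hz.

Step 1 — Angular frequency: ω = 2π·38.5 = 241.9 rad/s.
Step 2 — Transfer function: H(jω) = jωL/(R + jωL).
Step 3 — Numerator jωL = j·0.3241; denominator R + jωL = 311 + j0.3241.
Step 4 — H = 1.086e-06 + j0.001042.
Step 5 — Magnitude: |H| = 0.001042 (-59.6 dB); phase: φ = 89.9°.

|H| = 0.001042 (-59.6 dB), φ = 89.9°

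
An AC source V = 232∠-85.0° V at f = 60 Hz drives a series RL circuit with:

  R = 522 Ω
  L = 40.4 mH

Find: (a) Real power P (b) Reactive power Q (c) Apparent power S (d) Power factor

Step 1 — Angular frequency: ω = 2π·f = 2π·60 = 377 rad/s.
Step 2 — Component impedances:
  R: Z = R = 522 Ω
  L: Z = jωL = j·377·0.0404 = 0 + j15.23 Ω
Step 3 — Series combination: Z_total = R + L = 522 + j15.23 Ω = 522.2∠1.7° Ω.
Step 4 — Source phasor: V = 232∠-85.0° V = 20.22 - j231.1 V.
Step 5 — Current: I = V / Z = 0.0258 - j0.4435 A = 0.4443∠-86.7° A.
Step 6 — Complex power: S = V·I* = 103 + j3.006 VA.
Step 7 — Real power: P = Re(S) = 103 W.
Step 8 — Reactive power: Q = Im(S) = 3.006 VAR.
Step 9 — Apparent power: |S| = 103.1 VA.
Step 10 — Power factor: PF = P/|S| = 0.9996 (lagging).

(a) P = 103 W  (b) Q = 3.006 VAR  (c) S = 103.1 VA  (d) PF = 0.9996 (lagging)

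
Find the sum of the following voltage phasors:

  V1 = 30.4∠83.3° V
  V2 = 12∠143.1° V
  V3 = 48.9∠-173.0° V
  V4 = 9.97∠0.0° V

Step 1 — Convert each phasor to rectangular form:
  V1 = 30.4·(cos(83.3°) + j·sin(83.3°)) = 3.547 + j30.19 V
  V2 = 12·(cos(143.1°) + j·sin(143.1°)) = -9.596 + j7.205 V
  V3 = 48.9·(cos(-173.0°) + j·sin(-173.0°)) = -48.54 - j5.959 V
  V4 = 9.97·(cos(0.0°) + j·sin(0.0°)) = 9.97 V
Step 2 — Sum components: V_total = -44.61 + j31.44 V.
Step 3 — Convert to polar: |V_total| = 54.58 V, ∠V_total = 144.8°.

V_total = 54.58∠144.8° V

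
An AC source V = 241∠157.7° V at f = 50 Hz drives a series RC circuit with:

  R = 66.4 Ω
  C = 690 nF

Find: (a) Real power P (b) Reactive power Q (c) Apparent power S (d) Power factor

Step 1 — Angular frequency: ω = 2π·f = 2π·50 = 314.2 rad/s.
Step 2 — Component impedances:
  R: Z = R = 66.4 Ω
  C: Z = 1/(jωC) = -j/(ω·C) = 0 - j4613 Ω
Step 3 — Series combination: Z_total = R + C = 66.4 - j4613 Ω = 4614∠-89.2° Ω.
Step 4 — Source phasor: V = 241∠157.7° V = -223 + j91.45 V.
Step 5 — Current: I = V / Z = -0.02051 - j0.04804 A = 0.05224∠-113.1° A.
Step 6 — Complex power: S = V·I* = 0.1812 - j12.59 VA.
Step 7 — Real power: P = Re(S) = 0.1812 W.
Step 8 — Reactive power: Q = Im(S) = -12.59 VAR.
Step 9 — Apparent power: |S| = 12.59 VA.
Step 10 — Power factor: PF = P/|S| = 0.01439 (leading).

(a) P = 0.1812 W  (b) Q = -12.59 VAR  (c) S = 12.59 VA  (d) PF = 0.01439 (leading)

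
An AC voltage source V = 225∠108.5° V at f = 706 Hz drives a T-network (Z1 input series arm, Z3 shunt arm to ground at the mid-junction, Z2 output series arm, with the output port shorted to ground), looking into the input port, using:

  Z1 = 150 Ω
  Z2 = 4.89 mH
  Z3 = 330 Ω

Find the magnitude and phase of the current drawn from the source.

Step 1 — Angular frequency: ω = 2π·f = 2π·706 = 4436 rad/s.
Step 2 — Component impedances:
  Z1: Z = R = 150 Ω
  Z2: Z = jωL = j·4436·0.00489 = 0 + j21.69 Ω
  Z3: Z = R = 330 Ω
Step 3 — With the output port shorted to ground, the output series arm Z2 runs from the junction to ground; the shunt arm Z3 also runs from the junction to ground. They appear in parallel: Z3 || Z2 = 1.42 + j21.6 Ω.
Step 4 — Series with input arm Z1: Z_in = Z1 + (Z3 || Z2) = 151.4 + j21.6 Ω = 153∠8.1° Ω.
Step 5 — Source phasor: V = 225∠108.5° V = -71.39 + j213.4 V.
Step 6 — Ohm's law: I = V / Z_total = (-71.39 + j213.4) / (151.4 + j21.6) = -0.2651 + j1.447 A.
Step 7 — Convert to polar: |I| = 1.471 A, ∠I = 100.4°.

I = 1.471∠100.4° A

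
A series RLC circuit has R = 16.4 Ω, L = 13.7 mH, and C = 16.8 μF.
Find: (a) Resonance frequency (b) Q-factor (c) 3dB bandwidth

Step 1 — Resonance: ω₀ = 1/√(LC) = 1/√(0.0137·1.68e-05) = 2084 rad/s.
Step 2 — f₀ = ω₀/(2π) = 331.7 Hz.
Step 3 — Series Q: Q = ω₀L/R = 2084·0.0137/16.4 = 1.741.
Step 4 — Bandwidth: Δω = ω₀/Q = 1197 rad/s; BW = Δω/(2π) = 190.5 Hz.

(a) f₀ = 331.7 Hz  (b) Q = 1.741  (c) BW = 190.5 Hz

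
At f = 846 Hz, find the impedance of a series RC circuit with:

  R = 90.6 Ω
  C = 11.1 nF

Step 1 — Angular frequency: ω = 2π·f = 2π·846 = 5316 rad/s.
Step 2 — Component impedances:
  R: Z = R = 90.6 Ω
  C: Z = 1/(jωC) = -j/(ω·C) = 0 - j1.695e+04 Ω
Step 3 — Series combination: Z_total = R + C = 90.6 - j1.695e+04 Ω = 1.695e+04∠-89.7° Ω.

Z = 90.6 - j1.695e+04 Ω = 1.695e+04∠-89.7° Ω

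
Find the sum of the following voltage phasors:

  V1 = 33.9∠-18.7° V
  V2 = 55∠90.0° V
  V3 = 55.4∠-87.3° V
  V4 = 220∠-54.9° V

Step 1 — Convert each phasor to rectangular form:
  V1 = 33.9·(cos(-18.7°) + j·sin(-18.7°)) = 32.11 - j10.87 V
  V2 = 55·(cos(90.0°) + j·sin(90.0°)) = 0 + j55 V
  V3 = 55.4·(cos(-87.3°) + j·sin(-87.3°)) = 2.61 - j55.34 V
  V4 = 220·(cos(-54.9°) + j·sin(-54.9°)) = 126.5 - j180 V
Step 2 — Sum components: V_total = 161.2 - j191.2 V.
Step 3 — Convert to polar: |V_total| = 250.1 V, ∠V_total = -49.9°.

V_total = 250.1∠-49.9° V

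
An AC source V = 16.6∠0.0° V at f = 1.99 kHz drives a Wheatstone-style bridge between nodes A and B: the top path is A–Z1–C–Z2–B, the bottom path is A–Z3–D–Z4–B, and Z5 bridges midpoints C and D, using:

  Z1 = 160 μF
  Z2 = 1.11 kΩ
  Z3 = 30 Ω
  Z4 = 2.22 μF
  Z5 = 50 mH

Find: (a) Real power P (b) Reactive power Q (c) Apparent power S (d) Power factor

Step 1 — Angular frequency: ω = 2π·f = 2π·1990 = 1.25e+04 rad/s.
Step 2 — Component impedances:
  Z1: Z = 1/(jωC) = -j/(ω·C) = 0 - j0.4999 Ω
  Z2: Z = R = 1110 Ω
  Z3: Z = R = 30 Ω
  Z4: Z = 1/(jωC) = -j/(ω·C) = 0 - j36.03 Ω
  Z5: Z = jωL = j·1.25e+04·0.05 = 0 + j625.2 Ω
Step 3 — Bridge requires nodal analysis (the Z5 bridge couples midpoints C and D, so the two paths cannot be reduced to a simple series/parallel combination). Setting node B to ground and injecting 1 A at node A, the 3-node admittance system at A, C, D solves to V_A = Z_AB = 30.14 - j32.76 Ω = 44.52∠-47.4° Ω.
Step 4 — Source phasor: V = 16.6∠0.0° V = 16.6 V.
Step 5 — Current: I = V / Z = 0.2524 + j0.2744 A = 0.3729∠47.4° A.
Step 6 — Complex power: S = V·I* = 4.191 - j4.556 VA.
Step 7 — Real power: P = Re(S) = 4.191 W.
Step 8 — Reactive power: Q = Im(S) = -4.556 VAR.
Step 9 — Apparent power: |S| = 6.19 VA.
Step 10 — Power factor: PF = P/|S| = 0.677 (leading).

(a) P = 4.191 W  (b) Q = -4.556 VAR  (c) S = 6.19 VA  (d) PF = 0.677 (leading)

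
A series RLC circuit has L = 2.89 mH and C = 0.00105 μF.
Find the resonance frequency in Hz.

Step 1 — Resonance condition Im(Z)=0 gives ω₀ = 1/√(LC).
Step 2 — ω₀ = 1/√(0.00289·1.05e-09) = 5.741e+05 rad/s.
Step 3 — f₀ = ω₀/(2π) = 9.136e+04 Hz.

f₀ = 9.136e+04 Hz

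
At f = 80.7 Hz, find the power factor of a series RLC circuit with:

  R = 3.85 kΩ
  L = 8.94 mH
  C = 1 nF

Step 1 — Angular frequency: ω = 2π·f = 2π·80.7 = 507.1 rad/s.
Step 2 — Component impedances:
  R: Z = R = 3850 Ω
  L: Z = jωL = j·507.1·0.00894 = 0 + j4.533 Ω
  C: Z = 1/(jωC) = -j/(ω·C) = 0 - j1.972e+06 Ω
Step 3 — Series combination: Z_total = R + L + C = 3850 - j1.972e+06 Ω = 1.972e+06∠-89.9° Ω.
Step 4 — Power factor: PF = cos(φ) = Re(Z)/|Z| = 3850/1.972e+06 = 0.001952.
Step 5 — Type: Im(Z) = -1.972e+06 ⇒ leading (phase φ = -89.9°).

PF = 0.001952 (leading, φ = -89.9°)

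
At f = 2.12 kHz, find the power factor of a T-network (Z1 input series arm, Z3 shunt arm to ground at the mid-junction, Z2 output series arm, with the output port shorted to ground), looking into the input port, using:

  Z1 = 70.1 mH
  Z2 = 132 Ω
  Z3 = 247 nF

Step 1 — Angular frequency: ω = 2π·f = 2π·2120 = 1.332e+04 rad/s.
Step 2 — Component impedances:
  Z1: Z = jωL = j·1.332e+04·0.0701 = 0 + j933.8 Ω
  Z2: Z = R = 132 Ω
  Z3: Z = 1/(jωC) = -j/(ω·C) = 0 - j303.9 Ω
Step 3 — With the output port shorted to ground, the output series arm Z2 runs from the junction to ground; the shunt arm Z3 also runs from the junction to ground. They appear in parallel: Z3 || Z2 = 111.1 - j48.23 Ω.
Step 4 — Series with input arm Z1: Z_in = Z1 + (Z3 || Z2) = 111.1 + j885.5 Ω = 892.5∠82.9° Ω.
Step 5 — Power factor: PF = cos(φ) = Re(Z)/|Z| = 111.05/892.46 = 0.1244.
Step 6 — Type: Im(Z) = 885.5 ⇒ lagging (phase φ = 82.9°).

PF = 0.1244 (lagging, φ = 82.9°)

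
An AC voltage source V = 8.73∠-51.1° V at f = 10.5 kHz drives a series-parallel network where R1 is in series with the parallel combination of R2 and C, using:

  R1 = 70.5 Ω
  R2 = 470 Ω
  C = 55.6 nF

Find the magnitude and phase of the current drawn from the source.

Step 1 — Angular frequency: ω = 2π·f = 2π·1.05e+04 = 6.597e+04 rad/s.
Step 2 — Component impedances:
  R1: Z = R = 70.5 Ω
  R2: Z = R = 470 Ω
  C: Z = 1/(jωC) = -j/(ω·C) = 0 - j272.6 Ω
Step 3 — Parallel branch: R2 || C = 1/(1/R2 + 1/C) = 118.3 - j204 Ω.
Step 4 — Series with R1: Z_total = R1 + (R2 || C) = 188.8 - j204 Ω = 278∠-47.2° Ω.
Step 5 — Source phasor: V = 8.73∠-51.1° V = 5.482 - j6.794 V.
Step 6 — Ohm's law: I = V / Z_total = (5.482 - j6.794) / (188.8 - j204) = 0.03133 - j0.00213 A.
Step 7 — Convert to polar: |I| = 0.03141 A, ∠I = -3.9°.

I = 0.03141∠-3.9° A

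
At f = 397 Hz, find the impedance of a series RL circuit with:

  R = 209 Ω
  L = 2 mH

Step 1 — Angular frequency: ω = 2π·f = 2π·397 = 2494 rad/s.
Step 2 — Component impedances:
  R: Z = R = 209 Ω
  L: Z = jωL = j·2494·0.002 = 0 + j4.989 Ω
Step 3 — Series combination: Z_total = R + L = 209 + j4.989 Ω = 209.1∠1.4° Ω.

Z = 209 + j4.989 Ω = 209.1∠1.4° Ω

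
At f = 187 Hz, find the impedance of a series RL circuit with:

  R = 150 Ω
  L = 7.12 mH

Step 1 — Angular frequency: ω = 2π·f = 2π·187 = 1175 rad/s.
Step 2 — Component impedances:
  R: Z = R = 150 Ω
  L: Z = jωL = j·1175·0.00712 = 0 + j8.366 Ω
Step 3 — Series combination: Z_total = R + L = 150 + j8.366 Ω = 150.2∠3.2° Ω.

Z = 150 + j8.366 Ω = 150.2∠3.2° Ω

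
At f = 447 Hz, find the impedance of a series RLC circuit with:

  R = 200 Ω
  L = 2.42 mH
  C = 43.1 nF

Step 1 — Angular frequency: ω = 2π·f = 2π·447 = 2809 rad/s.
Step 2 — Component impedances:
  R: Z = R = 200 Ω
  L: Z = jωL = j·2809·0.00242 = 0 + j6.797 Ω
  C: Z = 1/(jωC) = -j/(ω·C) = 0 - j8261 Ω
Step 3 — Series combination: Z_total = R + L + C = 200 - j8254 Ω = 8257∠-88.6° Ω.

Z = 200 - j8254 Ω = 8257∠-88.6° Ω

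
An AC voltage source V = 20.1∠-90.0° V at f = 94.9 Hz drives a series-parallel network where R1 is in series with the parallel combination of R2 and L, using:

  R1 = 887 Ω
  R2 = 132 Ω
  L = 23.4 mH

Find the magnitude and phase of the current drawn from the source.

Step 1 — Angular frequency: ω = 2π·f = 2π·94.9 = 596.3 rad/s.
Step 2 — Component impedances:
  R1: Z = R = 887 Ω
  R2: Z = R = 132 Ω
  L: Z = jωL = j·596.3·0.0234 = 0 + j13.95 Ω
Step 3 — Parallel branch: R2 || L = 1/(1/R2 + 1/L) = 1.459 + j13.8 Ω.
Step 4 — Series with R1: Z_total = R1 + (R2 || L) = 888.5 + j13.8 Ω = 888.6∠0.9° Ω.
Step 5 — Source phasor: V = 20.1∠-90.0° V = 0 - j20.1 V.
Step 6 — Ohm's law: I = V / Z_total = (0 - j20.1) / (888.5 + j13.8) = -0.0003513 - j0.02262 A.
Step 7 — Convert to polar: |I| = 0.02262 A, ∠I = -90.9°.

I = 0.02262∠-90.9° A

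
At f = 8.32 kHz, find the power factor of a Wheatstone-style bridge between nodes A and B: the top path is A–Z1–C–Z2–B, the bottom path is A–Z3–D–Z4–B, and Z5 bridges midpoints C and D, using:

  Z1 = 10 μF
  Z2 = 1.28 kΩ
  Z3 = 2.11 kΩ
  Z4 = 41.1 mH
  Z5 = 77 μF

Step 1 — Angular frequency: ω = 2π·f = 2π·8320 = 5.228e+04 rad/s.
Step 2 — Component impedances:
  Z1: Z = 1/(jωC) = -j/(ω·C) = 0 - j1.913 Ω
  Z2: Z = R = 1280 Ω
  Z3: Z = R = 2110 Ω
  Z4: Z = jωL = j·5.228e+04·0.0411 = 0 + j2149 Ω
  Z5: Z = 1/(jωC) = -j/(ω·C) = 0 - j0.2484 Ω
Step 3 — Bridge requires nodal analysis (the Z5 bridge couples midpoints C and D, so the two paths cannot be reduced to a simple series/parallel combination). Setting node B to ground and injecting 1 A at node A, the 3-node admittance system at A, C, D solves to V_A = Z_AB = 944.7 + j560.9 Ω = 1099∠30.7° Ω.
Step 4 — Power factor: PF = cos(φ) = Re(Z)/|Z| = 944.65/1098.64 = 0.8598.
Step 5 — Type: Im(Z) = 560.9 ⇒ lagging (phase φ = 30.7°).

PF = 0.8598 (lagging, φ = 30.7°)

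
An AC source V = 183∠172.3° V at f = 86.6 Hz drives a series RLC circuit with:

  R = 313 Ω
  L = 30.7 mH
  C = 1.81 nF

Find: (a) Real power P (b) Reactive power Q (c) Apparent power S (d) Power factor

Step 1 — Angular frequency: ω = 2π·f = 2π·86.6 = 544.1 rad/s.
Step 2 — Component impedances:
  R: Z = R = 313 Ω
  L: Z = jωL = j·544.1·0.0307 = 0 + j16.7 Ω
  C: Z = 1/(jωC) = -j/(ω·C) = 0 - j1.015e+06 Ω
Step 3 — Series combination: Z_total = R + L + C = 313 - j1.015e+06 Ω = 1.015e+06∠-90.0° Ω.
Step 4 — Source phasor: V = 183∠172.3° V = -181.3 + j24.52 V.
Step 5 — Current: I = V / Z = -2.42e-05 - j0.0001786 A = 0.0001802∠-97.7° A.
Step 6 — Complex power: S = V·I* = 1.017e-05 - j0.03298 VA.
Step 7 — Real power: P = Re(S) = 1.017e-05 W.
Step 8 — Reactive power: Q = Im(S) = -0.03298 VAR.
Step 9 — Apparent power: |S| = 0.03298 VA.
Step 10 — Power factor: PF = P/|S| = 0.0003083 (leading).

(a) P = 1.017e-05 W  (b) Q = -0.03298 VAR  (c) S = 0.03298 VA  (d) PF = 0.0003083 (leading)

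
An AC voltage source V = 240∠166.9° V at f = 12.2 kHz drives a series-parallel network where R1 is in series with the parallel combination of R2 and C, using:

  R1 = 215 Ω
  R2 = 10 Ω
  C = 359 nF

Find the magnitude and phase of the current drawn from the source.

Step 1 — Angular frequency: ω = 2π·f = 2π·1.22e+04 = 7.665e+04 rad/s.
Step 2 — Component impedances:
  R1: Z = R = 215 Ω
  R2: Z = R = 10 Ω
  C: Z = 1/(jωC) = -j/(ω·C) = 0 - j36.34 Ω
Step 3 — Parallel branch: R2 || C = 1/(1/R2 + 1/C) = 9.296 - j2.558 Ω.
Step 4 — Series with R1: Z_total = R1 + (R2 || C) = 224.3 - j2.558 Ω = 224.3∠-0.7° Ω.
Step 5 — Source phasor: V = 240∠166.9° V = -233.8 + j54.4 V.
Step 6 — Ohm's law: I = V / Z_total = (-233.8 + j54.4) / (224.3 - j2.558) = -1.045 + j0.2306 A.
Step 7 — Convert to polar: |I| = 1.07 A, ∠I = 167.6°.

I = 1.07∠167.6° A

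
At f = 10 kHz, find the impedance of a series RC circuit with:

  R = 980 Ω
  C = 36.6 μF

Step 1 — Angular frequency: ω = 2π·f = 2π·1e+04 = 6.283e+04 rad/s.
Step 2 — Component impedances:
  R: Z = R = 980 Ω
  C: Z = 1/(jωC) = -j/(ω·C) = 0 - j0.4348 Ω
Step 3 — Series combination: Z_total = R + C = 980 - j0.4348 Ω = 980∠-0.0° Ω.

Z = 980 - j0.4348 Ω = 980∠-0.0° Ω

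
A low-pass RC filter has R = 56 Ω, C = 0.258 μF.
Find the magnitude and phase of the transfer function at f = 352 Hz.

Step 1 — Angular frequency: ω = 2π·352 = 2212 rad/s.
Step 2 — Transfer function: H(jω) = 1/(1 + jωRC).
Step 3 — Denominator: 1 + jωRC = 1 + j·2212·56·2.58e-07 = 1 + j0.03195.
Step 4 — H = 0.999 - j0.03192.
Step 5 — Magnitude: |H| = 0.9995 (-0.0 dB); phase: φ = -1.8°.

|H| = 0.9995 (-0.0 dB), φ = -1.8°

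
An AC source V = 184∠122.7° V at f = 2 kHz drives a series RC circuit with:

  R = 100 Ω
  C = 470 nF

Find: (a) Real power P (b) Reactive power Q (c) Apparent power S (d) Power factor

Step 1 — Angular frequency: ω = 2π·f = 2π·2000 = 1.257e+04 rad/s.
Step 2 — Component impedances:
  R: Z = R = 100 Ω
  C: Z = 1/(jωC) = -j/(ω·C) = 0 - j169.3 Ω
Step 3 — Series combination: Z_total = R + C = 100 - j169.3 Ω = 196.6∠-59.4° Ω.
Step 4 — Source phasor: V = 184∠122.7° V = -99.4 + j154.8 V.
Step 5 — Current: I = V / Z = -0.9351 - j0.03483 A = 0.9357∠-177.9° A.
Step 6 — Complex power: S = V·I* = 87.56 - j148.2 VA.
Step 7 — Real power: P = Re(S) = 87.56 W.
Step 8 — Reactive power: Q = Im(S) = -148.2 VAR.
Step 9 — Apparent power: |S| = 172.2 VA.
Step 10 — Power factor: PF = P/|S| = 0.5085 (leading).

(a) P = 87.56 W  (b) Q = -148.2 VAR  (c) S = 172.2 VA  (d) PF = 0.5085 (leading)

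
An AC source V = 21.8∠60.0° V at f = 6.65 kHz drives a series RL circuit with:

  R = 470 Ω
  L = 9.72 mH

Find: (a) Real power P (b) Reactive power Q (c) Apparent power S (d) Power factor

Step 1 — Angular frequency: ω = 2π·f = 2π·6650 = 4.178e+04 rad/s.
Step 2 — Component impedances:
  R: Z = R = 470 Ω
  L: Z = jωL = j·4.178e+04·0.00972 = 0 + j406.1 Ω
Step 3 — Series combination: Z_total = R + L = 470 + j406.1 Ω = 621.2∠40.8° Ω.
Step 4 — Source phasor: V = 21.8∠60.0° V = 10.9 + j18.88 V.
Step 5 — Current: I = V / Z = 0.03315 + j0.01152 A = 0.0351∠19.2° A.
Step 6 — Complex power: S = V·I* = 0.5789 + j0.5002 VA.
Step 7 — Real power: P = Re(S) = 0.5789 W.
Step 8 — Reactive power: Q = Im(S) = 0.5002 VAR.
Step 9 — Apparent power: |S| = 0.7651 VA.
Step 10 — Power factor: PF = P/|S| = 0.7566 (lagging).

(a) P = 0.5789 W  (b) Q = 0.5002 VAR  (c) S = 0.7651 VA  (d) PF = 0.7566 (lagging)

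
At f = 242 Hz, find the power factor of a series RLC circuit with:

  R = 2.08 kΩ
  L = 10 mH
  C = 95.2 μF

Step 1 — Angular frequency: ω = 2π·f = 2π·242 = 1521 rad/s.
Step 2 — Component impedances:
  R: Z = R = 2080 Ω
  L: Z = jωL = j·1521·0.01 = 0 + j15.21 Ω
  C: Z = 1/(jωC) = -j/(ω·C) = 0 - j6.908 Ω
Step 3 — Series combination: Z_total = R + L + C = 2080 + j8.297 Ω = 2080∠0.2° Ω.
Step 4 — Power factor: PF = cos(φ) = Re(Z)/|Z| = 2080/2080 = 1.
Step 5 — Type: Im(Z) = 8.297 ⇒ lagging (phase φ = 0.2°).

PF = 1 (lagging, φ = 0.2°)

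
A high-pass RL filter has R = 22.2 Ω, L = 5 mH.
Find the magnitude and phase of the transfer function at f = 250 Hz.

Step 1 — Angular frequency: ω = 2π·250 = 1571 rad/s.
Step 2 — Transfer function: H(jω) = jωL/(R + jωL).
Step 3 — Numerator jωL = j·7.854; denominator R + jωL = 22.2 + j7.854.
Step 4 — H = 0.1112 + j0.3144.
Step 5 — Magnitude: |H| = 0.3335 (-9.5 dB); phase: φ = 70.5°.

|H| = 0.3335 (-9.5 dB), φ = 70.5°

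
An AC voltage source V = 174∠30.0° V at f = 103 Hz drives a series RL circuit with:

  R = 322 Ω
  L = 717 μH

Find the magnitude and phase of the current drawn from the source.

Step 1 — Angular frequency: ω = 2π·f = 2π·103 = 647.2 rad/s.
Step 2 — Component impedances:
  R: Z = R = 322 Ω
  L: Z = jωL = j·647.2·0.000717 = 0 + j0.464 Ω
Step 3 — Series combination: Z_total = R + L = 322 + j0.464 Ω = 322∠0.1° Ω.
Step 4 — Source phasor: V = 174∠30.0° V = 150.7 + j87 V.
Step 5 — Ohm's law: I = V / Z_total = (150.7 + j87) / (322 + j0.464) = 0.4684 + j0.2695 A.
Step 6 — Convert to polar: |I| = 0.5404 A, ∠I = 29.9°.

I = 0.5404∠29.9° A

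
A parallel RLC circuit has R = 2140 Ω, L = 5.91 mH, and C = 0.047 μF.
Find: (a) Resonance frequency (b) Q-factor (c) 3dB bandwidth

Step 1 — Resonance: ω₀ = 1/√(LC) = 1/√(0.00591·4.7e-08) = 6e+04 rad/s.
Step 2 — f₀ = ω₀/(2π) = 9549 Hz.
Step 3 — Parallel Q: Q = R/(ω₀L) = 2140/(6e+04·0.00591) = 6.035.
Step 4 — Bandwidth: Δω = ω₀/Q = 9942 rad/s; BW = Δω/(2π) = 1582 Hz.

(a) f₀ = 9549 Hz  (b) Q = 6.035  (c) BW = 1582 Hz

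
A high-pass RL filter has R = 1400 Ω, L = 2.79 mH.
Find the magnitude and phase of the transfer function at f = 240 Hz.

Step 1 — Angular frequency: ω = 2π·240 = 1508 rad/s.
Step 2 — Transfer function: H(jω) = jωL/(R + jωL).
Step 3 — Numerator jωL = j·4.207; denominator R + jωL = 1400 + j4.207.
Step 4 — H = 9.031e-06 + j0.003005.
Step 5 — Magnitude: |H| = 0.003005 (-50.4 dB); phase: φ = 89.8°.

|H| = 0.003005 (-50.4 dB), φ = 89.8°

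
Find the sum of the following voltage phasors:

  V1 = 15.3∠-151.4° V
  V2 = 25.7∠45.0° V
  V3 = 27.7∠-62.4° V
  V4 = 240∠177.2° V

Step 1 — Convert each phasor to rectangular form:
  V1 = 15.3·(cos(-151.4°) + j·sin(-151.4°)) = -13.43 - j7.324 V
  V2 = 25.7·(cos(45.0°) + j·sin(45.0°)) = 18.17 + j18.17 V
  V3 = 27.7·(cos(-62.4°) + j·sin(-62.4°)) = 12.83 - j24.55 V
  V4 = 240·(cos(177.2°) + j·sin(177.2°)) = -239.7 + j11.72 V
Step 2 — Sum components: V_total = -222.1 - j1.975 V.
Step 3 — Convert to polar: |V_total| = 222.1 V, ∠V_total = -179.5°.

V_total = 222.1∠-179.5° V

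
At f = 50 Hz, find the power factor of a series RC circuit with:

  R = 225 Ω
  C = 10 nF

Step 1 — Angular frequency: ω = 2π·f = 2π·50 = 314.2 rad/s.
Step 2 — Component impedances:
  R: Z = R = 225 Ω
  C: Z = 1/(jωC) = -j/(ω·C) = 0 - j3.183e+05 Ω
Step 3 — Series combination: Z_total = R + C = 225 - j3.183e+05 Ω = 3.183e+05∠-90.0° Ω.
Step 4 — Power factor: PF = cos(φ) = Re(Z)/|Z| = 225/3.183e+05 = 0.0007069.
Step 5 — Type: Im(Z) = -3.183e+05 ⇒ leading (phase φ = -90.0°).

PF = 0.0007069 (leading, φ = -90.0°)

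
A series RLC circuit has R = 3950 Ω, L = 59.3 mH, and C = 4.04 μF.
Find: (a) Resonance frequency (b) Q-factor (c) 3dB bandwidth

Step 1 — Resonance: ω₀ = 1/√(LC) = 1/√(0.0593·4.04e-06) = 2043 rad/s.
Step 2 — f₀ = ω₀/(2π) = 325.2 Hz.
Step 3 — Series Q: Q = ω₀L/R = 2043·0.0593/3950 = 0.03067.
Step 4 — Bandwidth: Δω = ω₀/Q = 6.661e+04 rad/s; BW = Δω/(2π) = 1.06e+04 Hz.

(a) f₀ = 325.2 Hz  (b) Q = 0.03067  (c) BW = 1.06e+04 Hz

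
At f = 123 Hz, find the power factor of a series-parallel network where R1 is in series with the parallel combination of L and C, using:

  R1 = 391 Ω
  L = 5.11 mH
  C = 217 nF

Step 1 — Angular frequency: ω = 2π·f = 2π·123 = 772.8 rad/s.
Step 2 — Component impedances:
  R1: Z = R = 391 Ω
  L: Z = jωL = j·772.8·0.00511 = 0 + j3.949 Ω
  C: Z = 1/(jωC) = -j/(ω·C) = 0 - j5963 Ω
Step 3 — Parallel branch: L || C = 1/(1/L + 1/C) = 0 + j3.952 Ω.
Step 4 — Series with R1: Z_total = R1 + (L || C) = 391 + j3.952 Ω = 391∠0.6° Ω.
Step 5 — Power factor: PF = cos(φ) = Re(Z)/|Z| = 391/391.02 = 0.9999.
Step 6 — Type: Im(Z) = 3.952 ⇒ lagging (phase φ = 0.6°).

PF = 0.9999 (lagging, φ = 0.6°)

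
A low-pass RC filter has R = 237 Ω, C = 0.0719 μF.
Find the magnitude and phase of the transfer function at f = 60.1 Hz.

Step 1 — Angular frequency: ω = 2π·60.1 = 377.6 rad/s.
Step 2 — Transfer function: H(jω) = 1/(1 + jωRC).
Step 3 — Denominator: 1 + jωRC = 1 + j·377.6·237·7.19e-08 = 1 + j0.006435.
Step 4 — H = 1 - j0.006434.
Step 5 — Magnitude: |H| = 1 (-0.0 dB); phase: φ = -0.4°.

|H| = 1 (-0.0 dB), φ = -0.4°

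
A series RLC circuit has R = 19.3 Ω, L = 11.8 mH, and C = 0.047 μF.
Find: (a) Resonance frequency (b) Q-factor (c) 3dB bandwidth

Step 1 — Resonance condition Im(Z)=0 gives ω₀ = 1/√(LC).
Step 2 — ω₀ = 1/√(0.0118·4.7e-08) = 4.246e+04 rad/s.
Step 3 — f₀ = ω₀/(2π) = 6758 Hz.
Step 4 — Series Q: Q = ω₀L/R = 4.246e+04·0.0118/19.3 = 25.96.
Step 5 — 3dB bandwidth: Δω = ω₀/Q = 1636 rad/s; BW = Δω/(2π) = 260.3 Hz.

(a) f₀ = 6758 Hz  (b) Q = 25.96  (c) BW = 260.3 Hz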